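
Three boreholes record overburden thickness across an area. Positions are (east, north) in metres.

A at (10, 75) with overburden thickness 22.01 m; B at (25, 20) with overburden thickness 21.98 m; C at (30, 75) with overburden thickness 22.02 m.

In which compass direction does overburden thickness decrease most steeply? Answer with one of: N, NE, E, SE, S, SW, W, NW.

SW

Differences from A: to B (Δx, Δy, Δh) = (15, -55, -0.03); to C = (20, 0, +0.01).
Solve a·Δx + b·Δy = Δd: det = 15·0 − 20·(-55) = 1100.
∂d/∂x = [(-0.03)·0 − (+0.01)·(-55)] / 1100 = +0.0005000
∂d/∂y = [15·(+0.01) − 20·(-0.03)] / 1100 = +0.0006818
Steepest decrease is along −∇f = (-0.0005000 E, -0.0006818 N) → southwest.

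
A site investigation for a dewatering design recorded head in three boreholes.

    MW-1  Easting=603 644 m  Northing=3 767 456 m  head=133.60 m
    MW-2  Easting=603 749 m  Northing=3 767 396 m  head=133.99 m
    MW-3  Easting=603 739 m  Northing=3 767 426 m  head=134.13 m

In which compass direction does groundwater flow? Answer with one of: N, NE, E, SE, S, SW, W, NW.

SW

Differences from MW-1: to MW-2 (Δx, Δy, Δh) = (105, -60, +0.39); to MW-3 = (95, -30, +0.53).
Solve a·Δx + b·Δy = Δh: det = 105·(-30) − 95·(-60) = 2550.
∂h/∂x = [(+0.39)·(-30) − (+0.53)·(-60)] / 2550 = +0.007882
∂h/∂y = [105·(+0.53) − 95·(+0.39)] / 2550 = +0.007294
Flow = −∇h = (-0.007882 east, -0.007294 north), which points southwest.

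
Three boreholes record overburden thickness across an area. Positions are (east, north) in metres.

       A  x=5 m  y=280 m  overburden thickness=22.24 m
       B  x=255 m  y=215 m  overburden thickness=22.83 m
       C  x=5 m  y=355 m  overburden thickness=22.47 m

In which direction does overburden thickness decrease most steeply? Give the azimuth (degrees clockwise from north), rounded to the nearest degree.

With d = a·x + b·y + c and A as origin, the differences give:
  250·a + (-65)·b = +0.59
  0·a + 75·b = +0.23
Eliminate b (×75 and ×(-65), subtract): 18750·a = 59.200 → a = ∂d/∂x = +0.003157
Back-substitute: b = ∂d/∂y = +0.003067.
Steepest decrease is along −∇f: components (-0.003157 E, -0.003067 N).
Azimuth = atan2(-0.003157, -0.003067) = 225.8° ≈ 226°.

226°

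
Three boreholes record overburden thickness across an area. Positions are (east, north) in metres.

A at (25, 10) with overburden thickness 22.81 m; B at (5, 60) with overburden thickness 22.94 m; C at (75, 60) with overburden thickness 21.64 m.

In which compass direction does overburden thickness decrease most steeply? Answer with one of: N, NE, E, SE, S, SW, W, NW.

E

Differences from A: to B (Δx, Δy, Δh) = (-20, 50, +0.13); to C = (50, 50, -1.17).
Determinant of the coordinate differences = (-20)·50 − 50·50 = -3500.
∂d/∂x = [(+0.13)·50 − (-1.17)·50] / -3500 = -0.01857
∂d/∂y = [(-20)·(-1.17) − 50·(+0.13)] / -3500 = -0.004829
Steepest decrease is along −∇f = (+0.01857 E, +0.004829 N) → east.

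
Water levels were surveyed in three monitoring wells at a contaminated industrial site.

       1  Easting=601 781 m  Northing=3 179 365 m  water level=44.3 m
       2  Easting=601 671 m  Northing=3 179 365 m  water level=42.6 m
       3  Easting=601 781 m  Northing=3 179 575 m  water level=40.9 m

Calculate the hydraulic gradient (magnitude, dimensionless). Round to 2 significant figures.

∂h/∂x = (42.6 − 44.3) / (601671 − 601781) = +0.01545
∂h/∂y = (40.9 − 44.3) / (3179575 − 3179365) = -0.01619
|∇h| = √(0.01545² + -0.01619²) = 0.02238

0.022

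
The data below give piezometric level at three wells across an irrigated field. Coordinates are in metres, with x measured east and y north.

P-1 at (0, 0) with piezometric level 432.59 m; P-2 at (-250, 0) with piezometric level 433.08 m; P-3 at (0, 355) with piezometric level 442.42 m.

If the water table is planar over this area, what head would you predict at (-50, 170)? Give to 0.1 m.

437.4 m

∂h/∂x = (433.08 − 432.59) / (-250 − 0) = -0.001960
∂h/∂y = (442.42 − 432.59) / (355 − 0) = +0.02769
h(-50, 170) = 432.59 + (-0.001960)·(-50) + (+0.02769)·(170) = 432.59 +0.098 +4.707 = 437.395 m.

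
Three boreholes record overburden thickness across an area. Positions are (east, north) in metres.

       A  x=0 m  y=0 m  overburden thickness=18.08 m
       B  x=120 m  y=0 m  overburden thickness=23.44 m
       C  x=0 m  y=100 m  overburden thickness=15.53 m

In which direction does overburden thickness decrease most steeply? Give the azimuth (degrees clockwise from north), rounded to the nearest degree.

300°

∂d/∂x = (23.44 − 18.08) / (120 − 0) = +0.04467
∂d/∂y = (15.53 − 18.08) / (100 − 0) = -0.02550
Steepest decrease is along −∇f: components (-0.04467 E, +0.02550 N).
Azimuth = atan2(-0.04467, +0.02550) = 299.7° ≈ 300°.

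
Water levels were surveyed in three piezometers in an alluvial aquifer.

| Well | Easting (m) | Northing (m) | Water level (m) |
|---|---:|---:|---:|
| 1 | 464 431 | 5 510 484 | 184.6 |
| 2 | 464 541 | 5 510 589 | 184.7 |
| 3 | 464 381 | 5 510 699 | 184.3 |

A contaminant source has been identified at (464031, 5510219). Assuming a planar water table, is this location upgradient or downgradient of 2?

downgradient

Three-point gradient (reference 1): Δ to 2 = (110, 105, +0.1), Δ to 3 = (-50, 215, -0.3).
∂h/∂x = +0.001834, ∂h/∂y = -0.0009689 (det = 28900).
Head at (464031, 5510219) = 184.6 + (+0.001834)·(-400) + (-0.0009689)·(-265) = 184.12 m.
That is lower than the 184.7 m at 2, so the point is downgradient.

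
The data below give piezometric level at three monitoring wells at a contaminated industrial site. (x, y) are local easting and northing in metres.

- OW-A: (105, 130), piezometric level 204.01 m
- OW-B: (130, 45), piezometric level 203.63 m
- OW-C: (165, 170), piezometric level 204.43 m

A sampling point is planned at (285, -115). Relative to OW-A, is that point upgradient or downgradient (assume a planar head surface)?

downgradient

Differences from OW-A: to OW-B (Δx, Δy, Δh) = (25, -85, -0.38); to OW-C = (60, 40, +0.42).
Solve a·Δx + b·Δy = Δh: det = 25·40 − 60·(-85) = 6100.
∂h/∂x = [(-0.38)·40 − (+0.42)·(-85)] / 6100 = +0.003361
∂h/∂y = [25·(+0.42) − 60·(-0.38)] / 6100 = +0.005459
Head at (285, -115) = 204.01 + (+0.003361)·(180) + (+0.005459)·(-245) = 203.28 m.
That is lower than the 204.01 m at OW-A, so the point is downgradient.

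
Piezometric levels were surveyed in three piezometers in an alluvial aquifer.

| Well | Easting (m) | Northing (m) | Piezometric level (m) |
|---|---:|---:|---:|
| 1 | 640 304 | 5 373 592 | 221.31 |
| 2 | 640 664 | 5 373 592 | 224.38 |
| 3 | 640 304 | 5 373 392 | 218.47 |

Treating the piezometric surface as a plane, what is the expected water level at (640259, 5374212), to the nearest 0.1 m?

∂h/∂x = (224.38 − 221.31) / (640664 − 640304) = +0.008528
∂h/∂y = (218.47 − 221.31) / (5373392 − 5373592) = +0.01420
h(640259, 5374212) = 221.31 + (+0.008528)·(-45) + (+0.01420)·(620) = 221.31 -0.384 +8.804 = 229.730 m.

229.7 m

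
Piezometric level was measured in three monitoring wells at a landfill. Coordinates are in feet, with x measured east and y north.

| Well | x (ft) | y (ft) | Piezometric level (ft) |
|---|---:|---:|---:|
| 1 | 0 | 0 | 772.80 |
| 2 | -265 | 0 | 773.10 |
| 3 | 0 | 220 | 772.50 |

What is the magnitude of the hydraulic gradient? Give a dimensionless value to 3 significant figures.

∂h/∂x = (773.10 − 772.80) / (-265 − 0) = -0.001132
∂h/∂y = (772.50 − 772.80) / (220 − 0) = -0.001364
|∇h| = √(-0.001132² + -0.001364²) = 0.001773

0.00177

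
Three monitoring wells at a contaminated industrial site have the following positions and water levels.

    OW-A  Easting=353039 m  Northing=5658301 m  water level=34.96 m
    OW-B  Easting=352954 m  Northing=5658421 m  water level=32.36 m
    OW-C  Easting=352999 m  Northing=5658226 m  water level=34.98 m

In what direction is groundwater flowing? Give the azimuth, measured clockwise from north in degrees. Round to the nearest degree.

299°

Differences from OW-A: to OW-B (Δx, Δy, Δh) = (-85, 120, -2.60); to OW-C = (-40, -75, +0.02).
Solve a·Δx + b·Δy = Δh: det = (-85)·(-75) − (-40)·120 = 11175.
∂h/∂x = [(-2.60)·(-75) − (+0.02)·120] / 11175 = +0.01723
∂h/∂y = [(-85)·(+0.02) − (-40)·(-2.60)] / 11175 = -0.009459
Flow direction (−∇h) has components (-0.01723 E, +0.009459 N).
Azimuth = atan2(E, N) = atan2(-0.01723, +0.009459) = 298.8° ≈ 299°.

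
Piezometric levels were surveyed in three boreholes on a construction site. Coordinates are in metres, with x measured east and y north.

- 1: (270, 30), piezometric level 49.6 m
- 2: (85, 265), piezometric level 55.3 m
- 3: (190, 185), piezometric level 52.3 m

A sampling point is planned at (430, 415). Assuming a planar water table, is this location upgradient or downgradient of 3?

downgradient

Differences from 1: to 2 (Δx, Δy, Δh) = (-185, 235, +5.7); to 3 = (-80, 155, +2.7).
Determinant of the coordinate differences = (-185)·155 − (-80)·235 = -9875.
∂h/∂x = [(+5.7)·155 − (+2.7)·235] / -9875 = -0.02522
∂h/∂y = [(-185)·(+2.7) − (-80)·(+5.7)] / -9875 = +0.004405
Head at (430, 415) = 49.6 + (-0.02522)·(160) + (+0.004405)·(385) = 47.26 m.
That is lower than the 52.3 m at 3, so the point is downgradient.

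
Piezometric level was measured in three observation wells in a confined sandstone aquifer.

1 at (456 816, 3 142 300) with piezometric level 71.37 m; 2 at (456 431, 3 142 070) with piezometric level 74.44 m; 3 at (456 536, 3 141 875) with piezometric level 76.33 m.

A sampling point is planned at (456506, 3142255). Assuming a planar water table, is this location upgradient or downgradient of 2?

Differences from 1: to 2 (Δx, Δy, Δh) = (-385, -230, +3.07); to 3 = (-280, -425, +4.96).
Determinant of the coordinate differences = (-385)·(-425) − (-280)·(-230) = 99225.
∂h/∂x = [(+3.07)·(-425) − (+4.96)·(-230)] / 99225 = -0.001652
∂h/∂y = [(-385)·(+4.96) − (-280)·(+3.07)] / 99225 = -0.01058
Head at (456506, 3142255) = 71.37 + (-0.001652)·(-310) + (-0.01058)·(-45) = 72.36 m.
That is lower than the 74.44 m at 2, so the point is downgradient.

downgradient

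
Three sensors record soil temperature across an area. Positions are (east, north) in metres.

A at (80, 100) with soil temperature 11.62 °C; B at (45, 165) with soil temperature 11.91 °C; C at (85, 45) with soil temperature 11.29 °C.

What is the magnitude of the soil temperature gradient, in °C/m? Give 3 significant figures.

0.00719 °C/m

With T = a·x + b·y + c and A as origin, the differences give:
  (-35)·a + 65·b = +0.29
  5·a + (-55)·b = -0.33
Eliminate b (×(-55) and ×65, subtract): 1600·a = 5.500 → a = ∂T/∂x = +0.003437
Back-substitute: b = ∂T/∂y = +0.006312.
|∇f| = √(0.003437² + 0.006312²) = 0.007187 °C/m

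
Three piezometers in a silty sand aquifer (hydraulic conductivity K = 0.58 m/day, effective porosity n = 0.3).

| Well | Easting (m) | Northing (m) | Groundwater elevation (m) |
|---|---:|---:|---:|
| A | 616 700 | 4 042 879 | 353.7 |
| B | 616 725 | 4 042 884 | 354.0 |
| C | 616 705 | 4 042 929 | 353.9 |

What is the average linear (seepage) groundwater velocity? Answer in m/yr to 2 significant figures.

8.3 m/yr

Taking A as reference: B−A = (25, 5, +0.3); C−A = (5, 50, +0.2).
Solve a·Δx + b·Δy = Δh: det = 25·50 − 5·5 = 1225.
∂h/∂x = [(+0.3)·50 − (+0.2)·5] / 1225 = +0.01143
∂h/∂y = [25·(+0.2) − 5·(+0.3)] / 1225 = +0.002857
|∇h| = √(0.01143² + 0.002857²) = 0.01178
Seepage velocity v = K·i/n = 0.58 × 0.01178 / 0.3 = 0.02277 m/day = 8.317 m/yr.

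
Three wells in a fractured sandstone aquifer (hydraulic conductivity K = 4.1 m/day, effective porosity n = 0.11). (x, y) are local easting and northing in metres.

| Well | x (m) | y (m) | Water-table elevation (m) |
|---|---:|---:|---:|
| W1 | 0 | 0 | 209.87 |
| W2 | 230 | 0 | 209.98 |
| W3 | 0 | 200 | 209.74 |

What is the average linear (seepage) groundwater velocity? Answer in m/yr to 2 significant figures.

11 m/yr

∂h/∂x = (209.98 − 209.87) / (230 − 0) = +0.0004783
∂h/∂y = (209.74 − 209.87) / (200 − 0) = -0.0006500
|∇h| = √(0.0004783² + -0.0006500²) = 0.000807
Seepage velocity v = K·i/n = 4.1 × 0.000807 / 0.11 = 0.03008 m/day = 10.99 m/yr.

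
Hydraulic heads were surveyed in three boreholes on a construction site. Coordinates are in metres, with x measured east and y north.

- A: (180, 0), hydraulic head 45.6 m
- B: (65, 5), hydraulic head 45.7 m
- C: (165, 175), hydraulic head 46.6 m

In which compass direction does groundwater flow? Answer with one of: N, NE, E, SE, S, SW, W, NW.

S

Taking A as reference: B−A = (-115, 5, +0.1); C−A = (-15, 175, +1.0).
Solve a·Δx + b·Δy = Δh: det = (-115)·175 − (-15)·5 = -20050.
∂h/∂x = [(+0.1)·175 − (+1.0)·5] / -20050 = -0.0006234
∂h/∂y = [(-115)·(+1.0) − (-15)·(+0.1)] / -20050 = +0.005661
Flow = −∇h = (+0.0006234 east, -0.005661 north), which points south.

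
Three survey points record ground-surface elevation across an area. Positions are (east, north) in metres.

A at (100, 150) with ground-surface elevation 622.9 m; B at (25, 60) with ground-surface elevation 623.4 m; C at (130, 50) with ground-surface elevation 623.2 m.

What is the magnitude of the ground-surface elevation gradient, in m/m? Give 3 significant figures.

Taking A as reference: B−A = (-75, -90, +0.5); C−A = (30, -100, +0.3).
Determinant of the coordinate differences = (-75)·(-100) − 30·(-90) = 10200.
∂z/∂x = [(+0.5)·(-100) − (+0.3)·(-90)] / 10200 = -0.002255
∂z/∂y = [(-75)·(+0.3) − 30·(+0.5)] / 10200 = -0.003676
|∇f| = √(-0.002255² + -0.003676²) = 0.004313 m/m

0.00431 m/m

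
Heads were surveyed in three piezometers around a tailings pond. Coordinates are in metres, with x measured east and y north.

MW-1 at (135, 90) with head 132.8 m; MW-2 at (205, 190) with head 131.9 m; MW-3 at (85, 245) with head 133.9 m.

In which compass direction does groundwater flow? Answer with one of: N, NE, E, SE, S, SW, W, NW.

Differences from MW-1: to MW-2 (Δx, Δy, Δh) = (70, 100, -0.9); to MW-3 = (-50, 155, +1.1).
Determinant of the coordinate differences = 70·155 − (-50)·100 = 15850.
∂h/∂x = [(-0.9)·155 − (+1.1)·100] / 15850 = -0.01574
∂h/∂y = [70·(+1.1) − (-50)·(-0.9)] / 15850 = +0.002019
Flow = −∇h = (+0.01574 east, -0.002019 north), which points east.

E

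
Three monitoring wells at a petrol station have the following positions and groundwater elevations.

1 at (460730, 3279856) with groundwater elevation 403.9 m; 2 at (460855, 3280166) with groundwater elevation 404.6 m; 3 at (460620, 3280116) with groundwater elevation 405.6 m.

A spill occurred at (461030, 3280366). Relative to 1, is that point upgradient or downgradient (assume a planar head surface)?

Taking 1 as reference: 2−1 = (125, 310, +0.7); 3−1 = (-110, 260, +1.7).
Solve a·Δx + b·Δy = Δh: det = 125·260 − (-110)·310 = 66600.
∂h/∂x = [(+0.7)·260 − (+1.7)·310] / 66600 = -0.005180
∂h/∂y = [125·(+1.7) − (-110)·(+0.7)] / 66600 = +0.004347
Head at (461030, 3280366) = 403.9 + (-0.005180)·(300) + (+0.004347)·(510) = 404.56 m.
That is higher than the 403.9 m at 1, so the point is upgradient.

upgradient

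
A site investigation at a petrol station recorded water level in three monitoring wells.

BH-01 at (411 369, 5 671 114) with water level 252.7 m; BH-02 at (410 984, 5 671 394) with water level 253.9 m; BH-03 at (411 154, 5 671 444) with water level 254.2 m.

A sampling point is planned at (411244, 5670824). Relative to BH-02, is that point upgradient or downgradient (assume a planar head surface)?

downgradient

Taking BH-01 as reference: BH-02−BH-01 = (-385, 280, +1.2); BH-03−BH-01 = (-215, 330, +1.5).
Solve a·Δx + b·Δy = Δh: det = (-385)·330 − (-215)·280 = -66850.
∂h/∂x = [(+1.2)·330 − (+1.5)·280] / -66850 = +0.0003590
∂h/∂y = [(-385)·(+1.5) − (-215)·(+1.2)] / -66850 = +0.004779
Head at (411244, 5670824) = 252.7 + (+0.0003590)·(-125) + (+0.004779)·(-290) = 251.27 m.
That is lower than the 253.9 m at BH-02, so the point is downgradient.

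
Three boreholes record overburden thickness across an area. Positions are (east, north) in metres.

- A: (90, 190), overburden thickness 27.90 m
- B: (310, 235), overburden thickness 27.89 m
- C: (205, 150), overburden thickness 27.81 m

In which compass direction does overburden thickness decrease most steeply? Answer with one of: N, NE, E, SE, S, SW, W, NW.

Taking A as reference: B−A = (220, 45, -0.01); C−A = (115, -40, -0.09).
Determinant of the coordinate differences = 220·(-40) − 115·45 = -13975.
∂d/∂x = [(-0.01)·(-40) − (-0.09)·45] / -13975 = -0.0003184
∂d/∂y = [220·(-0.09) − 115·(-0.01)] / -13975 = +0.001335
Steepest decrease is along −∇f = (+0.0003184 E, -0.001335 N) → south.

S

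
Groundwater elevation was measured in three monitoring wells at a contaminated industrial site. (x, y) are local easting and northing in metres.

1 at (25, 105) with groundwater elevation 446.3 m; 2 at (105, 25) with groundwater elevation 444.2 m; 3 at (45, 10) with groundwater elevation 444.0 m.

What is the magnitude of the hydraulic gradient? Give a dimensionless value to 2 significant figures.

Three-point gradient (reference 1): Δ to 2 = (80, -80, -2.1), Δ to 3 = (20, -95, -2.3).
∂h/∂x = -0.002583, ∂h/∂y = +0.02367 (det = -6000).
|∇h| = √(-0.002583² + 0.02367²) = 0.02381

0.024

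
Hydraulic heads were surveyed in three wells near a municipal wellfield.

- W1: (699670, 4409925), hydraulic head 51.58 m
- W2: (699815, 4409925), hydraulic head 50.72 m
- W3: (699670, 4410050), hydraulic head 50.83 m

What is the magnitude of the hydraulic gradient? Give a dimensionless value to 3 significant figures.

0.00844

∂h/∂x = (50.72 − 51.58) / (699815 − 699670) = -0.005931
∂h/∂y = (50.83 − 51.58) / (4410050 − 4409925) = -0.006000
|∇h| = √(-0.005931² + -0.006000²) = 0.008437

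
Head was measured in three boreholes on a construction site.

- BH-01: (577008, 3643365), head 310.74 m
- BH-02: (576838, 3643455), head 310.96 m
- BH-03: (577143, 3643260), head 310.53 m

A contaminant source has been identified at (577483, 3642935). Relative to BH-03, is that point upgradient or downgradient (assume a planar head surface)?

With h = a·x + b·y + c and BH-01 as origin, the differences give:
  (-170)·a + 90·b = +0.22
  135·a + (-105)·b = -0.21
Eliminate b (×(-105) and ×90, subtract): 5700·a = -4.200 → a = ∂h/∂x = -0.0007368
Back-substitute: b = ∂h/∂y = +0.001053.
Head at (577483, 3642935) = 310.74 + (-0.0007368)·(475) + (+0.001053)·(-430) = 309.94 m.
That is lower than the 310.53 m at BH-03, so the point is downgradient.

downgradient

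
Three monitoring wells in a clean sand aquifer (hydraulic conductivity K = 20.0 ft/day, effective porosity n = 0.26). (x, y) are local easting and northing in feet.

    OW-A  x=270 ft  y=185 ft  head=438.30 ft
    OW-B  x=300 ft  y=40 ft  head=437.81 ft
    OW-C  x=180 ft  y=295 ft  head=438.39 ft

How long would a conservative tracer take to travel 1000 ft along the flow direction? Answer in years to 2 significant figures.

With h = a·x + b·y + c and OW-A as origin, the differences give:
  30·a + (-145)·b = -0.49
  (-90)·a + 110·b = +0.09
Eliminate b (×110 and ×(-145), subtract): -9750·a = -40.850 → a = ∂h/∂x = +0.004190
Back-substitute: b = ∂h/∂y = +0.004246.
|∇h| = √(0.004190² + 0.004246²) = 0.005965
Seepage velocity v = K·i/n = 20.0 × 0.005965 / 0.26 = 0.4588 ft/day.
t = 1000 / 0.4588 = 2180 days = 5.97 years.

6.0 years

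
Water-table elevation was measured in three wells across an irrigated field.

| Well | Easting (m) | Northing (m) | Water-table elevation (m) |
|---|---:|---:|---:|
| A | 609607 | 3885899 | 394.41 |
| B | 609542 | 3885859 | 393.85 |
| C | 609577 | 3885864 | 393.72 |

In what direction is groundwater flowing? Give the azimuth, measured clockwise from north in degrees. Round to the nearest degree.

164°

With h = a·x + b·y + c and A as origin, the differences give:
  (-65)·a + (-40)·b = -0.56
  (-30)·a + (-35)·b = -0.69
Eliminate b (×(-35) and ×(-40), subtract): 1075·a = -8.000 → a = ∂h/∂x = -0.007442
Back-substitute: b = ∂h/∂y = +0.02609.
Flow direction (−∇h) has components (+0.007442 E, -0.02609 N).
Azimuth = atan2(E, N) = atan2(+0.007442, -0.02609) = 164.1° ≈ 164°.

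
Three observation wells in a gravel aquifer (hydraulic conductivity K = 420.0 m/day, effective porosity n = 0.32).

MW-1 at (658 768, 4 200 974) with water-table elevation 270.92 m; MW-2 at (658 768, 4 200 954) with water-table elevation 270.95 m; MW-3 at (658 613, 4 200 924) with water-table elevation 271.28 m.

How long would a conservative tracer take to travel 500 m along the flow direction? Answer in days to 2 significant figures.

160 days

Taking MW-1 as reference: MW-2−MW-1 = (0, -20, +0.03); MW-3−MW-1 = (-155, -50, +0.36).
Determinant of the coordinate differences = 0·(-50) − (-155)·(-20) = -3100.
∂h/∂x = [(+0.03)·(-50) − (+0.36)·(-20)] / -3100 = -0.001839
∂h/∂y = [0·(+0.36) − (-155)·(+0.03)] / -3100 = -0.001500
|∇h| = √(-0.001839² + -0.001500²) = 0.002373
Seepage velocity v = K·i/n = 420.0 × 0.002373 / 0.32 = 3.115 m/day.
t = 500 / 3.115 = 160.5 days.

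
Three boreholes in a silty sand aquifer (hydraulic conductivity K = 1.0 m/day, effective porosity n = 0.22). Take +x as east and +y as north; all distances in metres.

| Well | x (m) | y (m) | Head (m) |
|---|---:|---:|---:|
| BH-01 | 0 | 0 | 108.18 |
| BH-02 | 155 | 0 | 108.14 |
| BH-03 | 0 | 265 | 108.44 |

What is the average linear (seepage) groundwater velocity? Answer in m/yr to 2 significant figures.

∂h/∂x = (108.14 − 108.18) / (155 − 0) = -0.0002581
∂h/∂y = (108.44 − 108.18) / (265 − 0) = +0.0009811
|∇h| = √(-0.0002581² + 0.0009811²) = 0.001014
Seepage velocity v = K·i/n = 1.0 × 0.001014 / 0.22 = 0.004609 m/day = 1.683 m/yr.

1.7 m/yr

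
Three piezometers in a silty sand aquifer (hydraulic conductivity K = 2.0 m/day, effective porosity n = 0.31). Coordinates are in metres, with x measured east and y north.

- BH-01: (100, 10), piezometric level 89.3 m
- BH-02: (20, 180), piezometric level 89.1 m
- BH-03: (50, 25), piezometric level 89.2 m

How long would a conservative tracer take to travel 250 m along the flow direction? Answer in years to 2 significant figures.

Three-point gradient (reference BH-01): Δ to BH-02 = (-80, 170, -0.2), Δ to BH-03 = (-50, 15, -0.1).
∂h/∂x = +0.001918, ∂h/∂y = -0.0002740 (det = 7300).
|∇h| = √(0.001918² + -0.0002740²) = 0.001937
Seepage velocity v = K·i/n = 2.0 × 0.001937 / 0.31 = 0.0125 m/day.
t = 250 / 0.0125 = 2e+04 days = 54.8 years.

55 years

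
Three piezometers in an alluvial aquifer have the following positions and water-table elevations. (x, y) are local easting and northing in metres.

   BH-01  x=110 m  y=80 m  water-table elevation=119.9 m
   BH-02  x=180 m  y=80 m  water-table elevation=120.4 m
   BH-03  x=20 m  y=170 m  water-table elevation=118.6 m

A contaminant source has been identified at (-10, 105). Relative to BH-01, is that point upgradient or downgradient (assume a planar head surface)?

downgradient

Taking BH-01 as reference: BH-02−BH-01 = (70, 0, +0.5); BH-03−BH-01 = (-90, 90, -1.3).
Solve a·Δx + b·Δy = Δh: det = 70·90 − (-90)·0 = 6300.
∂h/∂x = [(+0.5)·90 − (-1.3)·0] / 6300 = +0.007143
∂h/∂y = [70·(-1.3) − (-90)·(+0.5)] / 6300 = -0.007302
Head at (-10, 105) = 119.9 + (+0.007143)·(-120) + (-0.007302)·(25) = 118.86 m.
That is lower than the 119.9 m at BH-01, so the point is downgradient.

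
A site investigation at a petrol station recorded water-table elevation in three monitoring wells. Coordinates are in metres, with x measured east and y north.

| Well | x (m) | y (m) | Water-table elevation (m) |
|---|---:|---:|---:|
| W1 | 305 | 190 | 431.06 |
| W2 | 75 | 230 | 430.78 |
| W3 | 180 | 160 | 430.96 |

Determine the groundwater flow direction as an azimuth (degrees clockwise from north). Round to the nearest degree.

Differences from W1: to W2 (Δx, Δy, Δh) = (-230, 40, -0.28); to W3 = (-125, -30, -0.10).
Determinant of the coordinate differences = (-230)·(-30) − (-125)·40 = 11900.
∂h/∂x = [(-0.28)·(-30) − (-0.10)·40] / 11900 = +0.001042
∂h/∂y = [(-230)·(-0.10) − (-125)·(-0.28)] / 11900 = -0.001008
Flow direction (−∇h) has components (-0.001042 E, +0.001008 N).
Azimuth = atan2(E, N) = atan2(-0.001042, +0.001008) = 314.1° ≈ 314°.

314°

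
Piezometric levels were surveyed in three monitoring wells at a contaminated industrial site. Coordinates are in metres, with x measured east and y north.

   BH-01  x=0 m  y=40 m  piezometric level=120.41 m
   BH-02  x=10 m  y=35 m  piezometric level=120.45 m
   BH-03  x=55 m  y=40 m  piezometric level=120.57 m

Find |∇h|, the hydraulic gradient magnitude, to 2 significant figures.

Differences from BH-01: to BH-02 (Δx, Δy, Δh) = (10, -5, +0.04); to BH-03 = (55, 0, +0.16).
Solve a·Δx + b·Δy = Δh: det = 10·0 − 55·(-5) = 275.
∂h/∂x = [(+0.04)·0 − (+0.16)·(-5)] / 275 = +0.002909
∂h/∂y = [10·(+0.16) − 55·(+0.04)] / 275 = -0.002182
|∇h| = √(0.002909² + -0.002182²) = 0.003636

0.0036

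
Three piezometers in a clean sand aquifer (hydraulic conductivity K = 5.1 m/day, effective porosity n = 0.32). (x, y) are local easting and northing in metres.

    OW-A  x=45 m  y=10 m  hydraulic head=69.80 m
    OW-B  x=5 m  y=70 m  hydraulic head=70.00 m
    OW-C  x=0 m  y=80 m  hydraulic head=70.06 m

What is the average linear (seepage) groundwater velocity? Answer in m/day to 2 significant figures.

Three-point gradient (reference OW-A): Δ to OW-B = (-40, 60, +0.20), Δ to OW-C = (-45, 70, +0.26).
∂h/∂x = +0.01600, ∂h/∂y = +0.01400 (det = -100).
|∇h| = √(0.01600² + 0.01400²) = 0.02126
Seepage velocity v = K·i/n = 5.1 × 0.02126 / 0.32 = 0.3388 m/day.

0.34 m/day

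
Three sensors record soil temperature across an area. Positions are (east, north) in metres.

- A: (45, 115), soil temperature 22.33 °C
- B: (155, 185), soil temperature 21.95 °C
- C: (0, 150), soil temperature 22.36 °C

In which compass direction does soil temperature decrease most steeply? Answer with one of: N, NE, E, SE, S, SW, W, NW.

Differences from A: to B (Δx, Δy, Δh) = (110, 70, -0.38); to C = (-45, 35, +0.03).
Solve a·Δx + b·Δy = ΔT: det = 110·35 − (-45)·70 = 7000.
∂T/∂x = [(-0.38)·35 − (+0.03)·70] / 7000 = -0.002200
∂T/∂y = [110·(+0.03) − (-45)·(-0.38)] / 7000 = -0.001971
Steepest decrease is along −∇f = (+0.002200 E, +0.001971 N) → northeast.

NE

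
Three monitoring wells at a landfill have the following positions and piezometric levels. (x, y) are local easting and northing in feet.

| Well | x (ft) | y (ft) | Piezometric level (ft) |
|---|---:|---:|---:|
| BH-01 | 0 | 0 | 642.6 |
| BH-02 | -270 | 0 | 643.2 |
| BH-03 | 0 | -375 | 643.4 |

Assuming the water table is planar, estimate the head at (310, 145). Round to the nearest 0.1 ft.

∂h/∂x = (643.2 − 642.6) / (-270 − 0) = -0.002222
∂h/∂y = (643.4 − 642.6) / (-375 − 0) = -0.002133
h(310, 145) = 642.6 + (-0.002222)·(310) + (-0.002133)·(145) = 642.6 -0.689 -0.309 = 641.602 ft.

641.6 ft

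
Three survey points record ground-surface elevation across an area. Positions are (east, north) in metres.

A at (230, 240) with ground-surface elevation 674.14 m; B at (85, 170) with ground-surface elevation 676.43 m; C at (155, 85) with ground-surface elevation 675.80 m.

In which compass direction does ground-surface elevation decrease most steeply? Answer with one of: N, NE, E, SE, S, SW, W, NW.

E

Differences from A: to B (Δx, Δy, Δh) = (-145, -70, +2.29); to C = (-75, -155, +1.66).
Determinant of the coordinate differences = (-145)·(-155) − (-75)·(-70) = 17225.
∂z/∂x = [(+2.29)·(-155) − (+1.66)·(-70)] / 17225 = -0.01386
∂z/∂y = [(-145)·(+1.66) − (-75)·(+2.29)] / 17225 = -0.004003
Steepest decrease is along −∇f = (+0.01386 E, +0.004003 N) → east.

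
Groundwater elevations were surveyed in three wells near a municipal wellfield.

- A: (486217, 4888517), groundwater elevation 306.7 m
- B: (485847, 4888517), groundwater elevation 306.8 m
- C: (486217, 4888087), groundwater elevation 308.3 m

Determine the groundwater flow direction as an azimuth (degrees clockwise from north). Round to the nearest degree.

∂h/∂x = (306.8 − 306.7) / (485847 − 486217) = -0.0002703
∂h/∂y = (308.3 − 306.7) / (4888087 − 4888517) = -0.003721
Flow direction (−∇h) has components (+0.0002703 E, +0.003721 N).
Azimuth = atan2(E, N) = atan2(+0.0002703, +0.003721) = 4.2° ≈ 004°.

004°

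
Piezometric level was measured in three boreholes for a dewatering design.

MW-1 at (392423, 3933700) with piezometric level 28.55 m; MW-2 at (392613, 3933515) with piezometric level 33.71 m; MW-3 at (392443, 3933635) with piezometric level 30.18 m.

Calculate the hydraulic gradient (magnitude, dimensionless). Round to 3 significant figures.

Differences from MW-1: to MW-2 (Δx, Δy, Δh) = (190, -185, +5.16); to MW-3 = (20, -65, +1.63).
Determinant of the coordinate differences = 190·(-65) − 20·(-185) = -8650.
∂h/∂x = [(+5.16)·(-65) − (+1.63)·(-185)] / -8650 = +0.003913
∂h/∂y = [190·(+1.63) − 20·(+5.16)] / -8650 = -0.02387
|∇h| = √(0.003913² + -0.02387²) = 0.02419

0.0242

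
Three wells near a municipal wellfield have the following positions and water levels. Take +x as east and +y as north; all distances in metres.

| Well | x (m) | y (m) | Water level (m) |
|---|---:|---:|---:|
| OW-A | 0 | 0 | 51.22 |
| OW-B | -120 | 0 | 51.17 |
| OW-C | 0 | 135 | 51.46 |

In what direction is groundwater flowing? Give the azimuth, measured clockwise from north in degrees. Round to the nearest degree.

193°

∂h/∂x = (51.17 − 51.22) / (-120 − 0) = +0.0004167
∂h/∂y = (51.46 − 51.22) / (135 − 0) = +0.001778
Flow direction (−∇h) has components (-0.0004167 E, -0.001778 N).
Azimuth = atan2(E, N) = atan2(-0.0004167, -0.001778) = 193.2° ≈ 193°.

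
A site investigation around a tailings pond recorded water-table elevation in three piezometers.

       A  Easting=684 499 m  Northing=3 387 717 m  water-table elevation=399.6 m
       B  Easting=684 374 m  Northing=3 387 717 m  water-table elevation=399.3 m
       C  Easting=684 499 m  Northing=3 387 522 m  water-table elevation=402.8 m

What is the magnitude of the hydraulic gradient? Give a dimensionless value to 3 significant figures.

0.0166

∂h/∂x = (399.3 − 399.6) / (684374 − 684499) = +0.002400
∂h/∂y = (402.8 − 399.6) / (3387522 − 3387717) = -0.01641
|∇h| = √(0.002400² + -0.01641²) = 0.01658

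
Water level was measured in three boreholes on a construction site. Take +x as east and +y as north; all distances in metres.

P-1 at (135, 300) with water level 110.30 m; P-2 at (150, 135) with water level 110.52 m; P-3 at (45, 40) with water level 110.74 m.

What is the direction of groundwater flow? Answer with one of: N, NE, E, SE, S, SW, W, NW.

Three-point gradient (reference P-1): Δ to P-2 = (15, -165, +0.22), Δ to P-3 = (-90, -260, +0.44).
∂h/∂x = -0.0008213, ∂h/∂y = -0.001408 (det = -18750).
Flow = −∇h = (+0.0008213 east, +0.001408 north), which points northeast.

NE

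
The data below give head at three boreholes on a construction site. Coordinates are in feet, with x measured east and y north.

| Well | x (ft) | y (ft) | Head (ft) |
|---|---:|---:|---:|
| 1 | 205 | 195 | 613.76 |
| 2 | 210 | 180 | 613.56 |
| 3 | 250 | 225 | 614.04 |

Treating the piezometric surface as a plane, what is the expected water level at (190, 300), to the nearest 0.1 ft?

615.1 ft

Three-point gradient (reference 1): Δ to 2 = (5, -15, -0.20), Δ to 3 = (45, 30, +0.28).
∂h/∂x = -0.002182, ∂h/∂y = +0.01261 (det = 825).
h(190, 300) = 613.76 + (-0.002182)·(-15) + (+0.01261)·(105) = 613.76 +0.033 +1.324 = 615.116 ft.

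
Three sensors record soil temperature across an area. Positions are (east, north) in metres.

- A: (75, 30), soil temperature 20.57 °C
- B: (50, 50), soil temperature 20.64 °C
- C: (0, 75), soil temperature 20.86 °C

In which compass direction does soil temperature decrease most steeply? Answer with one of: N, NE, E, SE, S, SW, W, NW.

Three-point gradient (reference A): Δ to B = (-25, 20, +0.07), Δ to C = (-75, 45, +0.29).
∂T/∂x = -0.007067, ∂T/∂y = -0.005333 (det = 375).
Steepest decrease is along −∇f = (+0.007067 E, +0.005333 N) → northeast.

NE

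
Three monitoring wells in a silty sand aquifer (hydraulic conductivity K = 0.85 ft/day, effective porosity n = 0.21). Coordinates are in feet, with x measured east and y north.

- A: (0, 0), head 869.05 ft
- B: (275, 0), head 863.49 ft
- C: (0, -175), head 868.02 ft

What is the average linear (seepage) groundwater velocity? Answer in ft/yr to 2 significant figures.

∂h/∂x = (863.49 − 869.05) / (275 − 0) = -0.02022
∂h/∂y = (868.02 − 869.05) / (-175 − 0) = +0.005886
|∇h| = √(-0.02022² + 0.005886²) = 0.02106
Seepage velocity v = K·i/n = 0.85 × 0.02106 / 0.21 = 0.08524 ft/day = 31.13 ft/yr.

31 ft/yr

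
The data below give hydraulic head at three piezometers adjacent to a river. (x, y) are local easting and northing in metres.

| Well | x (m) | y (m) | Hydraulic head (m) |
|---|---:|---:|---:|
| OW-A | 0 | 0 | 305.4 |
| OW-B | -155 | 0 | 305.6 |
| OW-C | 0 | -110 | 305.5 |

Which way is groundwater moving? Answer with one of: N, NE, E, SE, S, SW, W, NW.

∂h/∂x = (305.6 − 305.4) / (-155 − 0) = -0.001290
∂h/∂y = (305.5 − 305.4) / (-110 − 0) = -0.0009091
Flow = −∇h = (+0.001290 east, +0.0009091 north), which points northeast.

NE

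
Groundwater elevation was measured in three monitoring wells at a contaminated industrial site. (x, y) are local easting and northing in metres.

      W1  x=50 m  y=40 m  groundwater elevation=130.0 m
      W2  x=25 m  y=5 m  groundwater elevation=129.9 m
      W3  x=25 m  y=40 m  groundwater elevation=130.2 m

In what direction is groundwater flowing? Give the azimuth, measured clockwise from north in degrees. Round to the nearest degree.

137°

Three-point gradient (reference W1): Δ to W2 = (-25, -35, -0.1), Δ to W3 = (-25, 0, +0.2).
∂h/∂x = -0.008000, ∂h/∂y = +0.008571 (det = -875).
Flow direction (−∇h) has components (+0.008000 E, -0.008571 N).
Azimuth = atan2(E, N) = atan2(+0.008000, -0.008571) = 137.0° ≈ 137°.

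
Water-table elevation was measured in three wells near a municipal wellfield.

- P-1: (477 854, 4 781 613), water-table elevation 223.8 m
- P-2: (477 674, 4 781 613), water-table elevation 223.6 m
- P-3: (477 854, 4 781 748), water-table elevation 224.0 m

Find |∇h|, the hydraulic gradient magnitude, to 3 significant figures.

∂h/∂x = (223.6 − 223.8) / (477674 − 477854) = +0.001111
∂h/∂y = (224.0 − 223.8) / (4781748 − 4781613) = +0.001481
|∇h| = √(0.001111² + 0.001481²) = 0.001851

0.00185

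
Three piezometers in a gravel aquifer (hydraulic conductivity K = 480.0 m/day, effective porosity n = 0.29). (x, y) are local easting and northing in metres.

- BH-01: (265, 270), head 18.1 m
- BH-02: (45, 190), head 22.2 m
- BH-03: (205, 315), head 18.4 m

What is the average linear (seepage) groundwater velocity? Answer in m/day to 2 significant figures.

With h = a·x + b·y + c and BH-01 as origin, the differences give:
  (-220)·a + (-80)·b = +4.1
  (-60)·a + 45·b = +0.3
Eliminate b (×45 and ×(-80), subtract): -14700·a = 208.50 → a = ∂h/∂x = -0.01418
Back-substitute: b = ∂h/∂y = -0.01224.
|∇h| = √(-0.01418² + -0.01224²) = 0.01873
Seepage velocity v = K·i/n = 480.0 × 0.01873 / 0.29 = 31 m/day.

31 m/day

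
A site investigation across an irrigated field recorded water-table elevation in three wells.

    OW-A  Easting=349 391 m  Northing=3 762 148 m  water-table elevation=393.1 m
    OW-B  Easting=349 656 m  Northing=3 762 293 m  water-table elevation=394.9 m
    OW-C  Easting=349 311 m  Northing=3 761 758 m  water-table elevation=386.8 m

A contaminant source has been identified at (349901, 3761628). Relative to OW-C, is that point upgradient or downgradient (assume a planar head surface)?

Differences from OW-A: to OW-B (Δx, Δy, Δh) = (265, 145, +1.8); to OW-C = (-80, -390, -6.3).
Determinant of the coordinate differences = 265·(-390) − (-80)·145 = -91750.
∂h/∂x = [(+1.8)·(-390) − (-6.3)·145] / -91750 = -0.002305
∂h/∂y = [265·(-6.3) − (-80)·(+1.8)] / -91750 = +0.01663
Head at (349901, 3761628) = 393.1 + (-0.002305)·(510) + (+0.01663)·(-520) = 383.28 m.
That is lower than the 386.8 m at OW-C, so the point is downgradient.

downgradient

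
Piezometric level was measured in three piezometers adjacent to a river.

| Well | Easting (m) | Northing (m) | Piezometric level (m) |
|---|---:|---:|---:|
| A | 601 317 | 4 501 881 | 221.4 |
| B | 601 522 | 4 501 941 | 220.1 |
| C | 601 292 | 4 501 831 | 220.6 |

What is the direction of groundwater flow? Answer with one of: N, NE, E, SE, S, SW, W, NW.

Differences from A: to B (Δx, Δy, Δh) = (205, 60, -1.3); to C = (-25, -50, -0.8).
Solve a·Δx + b·Δy = Δh: det = 205·(-50) − (-25)·60 = -8750.
∂h/∂x = [(-1.3)·(-50) − (-0.8)·60] / -8750 = -0.01291
∂h/∂y = [205·(-0.8) − (-25)·(-1.3)] / -8750 = +0.02246
Flow = −∇h = (+0.01291 east, -0.02246 north), which points southeast.

SE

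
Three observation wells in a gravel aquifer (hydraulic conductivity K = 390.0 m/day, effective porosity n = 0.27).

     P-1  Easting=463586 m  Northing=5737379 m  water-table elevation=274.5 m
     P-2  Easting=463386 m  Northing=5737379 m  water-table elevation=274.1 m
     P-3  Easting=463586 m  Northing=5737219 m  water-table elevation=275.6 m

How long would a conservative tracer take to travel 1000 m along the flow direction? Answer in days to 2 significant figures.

97 days

∂h/∂x = (274.1 − 274.5) / (463386 − 463586) = +0.002000
∂h/∂y = (275.6 − 274.5) / (5737219 − 5737379) = -0.006875
|∇h| = √(0.002000² + -0.006875²) = 0.00716
Seepage velocity v = K·i/n = 390.0 × 0.00716 / 0.27 = 10.34 m/day.
t = 1000 / 10.34 = 96.71 days.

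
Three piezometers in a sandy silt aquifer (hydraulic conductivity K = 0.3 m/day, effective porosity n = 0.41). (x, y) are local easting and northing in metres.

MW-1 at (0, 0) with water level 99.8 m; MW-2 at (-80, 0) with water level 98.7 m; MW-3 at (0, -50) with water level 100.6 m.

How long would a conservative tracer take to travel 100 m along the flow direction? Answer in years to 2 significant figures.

18 years

∂h/∂x = (98.7 − 99.8) / (-80 − 0) = +0.01375
∂h/∂y = (100.6 − 99.8) / (-50 − 0) = -0.01600
|∇h| = √(0.01375² + -0.01600²) = 0.0211
Seepage velocity v = K·i/n = 0.3 × 0.0211 / 0.41 = 0.01544 m/day.
t = 100 / 0.01544 = 6477 days = 17.7 years.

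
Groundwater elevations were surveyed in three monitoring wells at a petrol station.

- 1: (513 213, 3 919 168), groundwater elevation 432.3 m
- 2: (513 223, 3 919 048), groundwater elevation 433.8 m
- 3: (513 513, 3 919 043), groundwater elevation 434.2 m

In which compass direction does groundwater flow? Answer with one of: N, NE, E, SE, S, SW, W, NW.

Taking 1 as reference: 2−1 = (10, -120, +1.5); 3−1 = (300, -125, +1.9).
Solve a·Δx + b·Δy = Δh: det = 10·(-125) − 300·(-120) = 34750.
∂h/∂x = [(+1.5)·(-125) − (+1.9)·(-120)] / 34750 = +0.001165
∂h/∂y = [10·(+1.9) − 300·(+1.5)] / 34750 = -0.01240
Flow = −∇h = (-0.001165 east, +0.01240 north), which points north.

N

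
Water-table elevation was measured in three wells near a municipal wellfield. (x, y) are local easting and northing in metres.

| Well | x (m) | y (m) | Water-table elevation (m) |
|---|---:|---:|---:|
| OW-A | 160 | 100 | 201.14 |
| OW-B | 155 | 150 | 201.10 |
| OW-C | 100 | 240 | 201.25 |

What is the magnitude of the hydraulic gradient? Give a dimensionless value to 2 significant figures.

With h = a·x + b·y + c and OW-A as origin, the differences give:
  (-5)·a + 50·b = -0.04
  (-60)·a + 140·b = +0.11
Eliminate b (×140 and ×50, subtract): 2300·a = -11.100 → a = ∂h/∂x = -0.004826
Back-substitute: b = ∂h/∂y = -0.001283.
|∇h| = √(-0.004826² + -0.001283²) = 0.004994

0.0050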